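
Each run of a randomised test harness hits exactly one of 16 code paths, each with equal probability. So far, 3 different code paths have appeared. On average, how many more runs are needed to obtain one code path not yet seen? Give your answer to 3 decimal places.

Each run yields a new code path with probability (16-3)/16 = 13/16, so the wait is geometric with mean 16/13.
E = 16/13 = 1.2308.

1.231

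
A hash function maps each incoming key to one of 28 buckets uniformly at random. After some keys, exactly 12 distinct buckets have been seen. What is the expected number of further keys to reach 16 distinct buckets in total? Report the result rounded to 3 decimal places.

With k distinct buckets already seen, the next new one takes an expected 28/(28-k) keys.
Sum over k = 12,...,15: E = 28/16 + 28/15 + 28/14 + 28/13 = 7.7705.

7.771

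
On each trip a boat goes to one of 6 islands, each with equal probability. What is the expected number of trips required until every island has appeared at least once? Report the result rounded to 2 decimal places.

14.70

The wait to go from k to k+1 distinct islands is geometric with mean 6/(6-k).
E[T] = 6/6 + 6/5 + 6/4 + 6/3 + 6/2 + 6/1 = 6·H_{6}.
H_{6} = 2.450, so E[T] = 14.700.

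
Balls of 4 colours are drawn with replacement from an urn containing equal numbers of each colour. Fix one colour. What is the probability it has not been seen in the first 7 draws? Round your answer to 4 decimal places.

0.1335

Each draw misses the fixed colour with probability (4-1)/4 = 3/4, independently.
P(still missing after 7) = (3/4)^7 = 0.13348.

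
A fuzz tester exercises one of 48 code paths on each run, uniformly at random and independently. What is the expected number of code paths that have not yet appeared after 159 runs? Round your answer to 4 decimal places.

For each code path, P(unseen after 159) = (47/48)^159 = 0.03517.
By linearity of expectation, E[unseen] = 48·(47/48)^159 = 1.68828.

1.6883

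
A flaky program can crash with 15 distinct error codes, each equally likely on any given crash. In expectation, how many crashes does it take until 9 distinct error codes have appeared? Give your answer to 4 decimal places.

13.0234

Going from k to k+1 distinct takes a geometric number of crashes with mean 15/(15-k).
Sum over k = 0,...,8: E = 15/15 + 15/14 + 15/13 + ... + 15/8 + 15/7 = 13.02343.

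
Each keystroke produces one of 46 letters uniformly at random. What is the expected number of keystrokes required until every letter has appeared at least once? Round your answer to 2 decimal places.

203.17

Split into phases: going from k distinct to k+1 distinct takes on average 46/(46-k) keystrokes.
E[T] = 46/46 + 46/45 + 46/44 + ... + 46/2 + 46/1 = 46·H_{46}.
H_{46} = 4.417, so E[T] = 203.168.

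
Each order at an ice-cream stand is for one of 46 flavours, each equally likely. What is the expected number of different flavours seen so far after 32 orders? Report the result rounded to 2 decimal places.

23.23

For each flavour, P(seen in 32 orders) = 1 - (45/46)^32 = 0.505.
By linearity of expectation, E[distinct seen] = 46·(1 - (45/46)^32) = 23.233.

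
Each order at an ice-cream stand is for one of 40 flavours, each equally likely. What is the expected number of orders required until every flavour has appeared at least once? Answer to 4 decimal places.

The wait to go from k to k+1 distinct flavours is geometric with mean 40/(40-k).
E[T] = 40/40 + 40/39 + 40/38 + ... + 40/2 + 40/1 = 40·H_{40}.
H_{40} = 4.27854, so E[T] = 171.14172.

171.1417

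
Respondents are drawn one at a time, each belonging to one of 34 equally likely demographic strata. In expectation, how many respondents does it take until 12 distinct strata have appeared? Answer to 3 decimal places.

With k distinct strata already seen, the next new one arrives after an expected 34/(34-k) respondents.
Sum over k = 0,...,11: E = 34/34 + 34/33 + 34/32 + ... + 34/24 + 34/23 = 14.5315.

14.531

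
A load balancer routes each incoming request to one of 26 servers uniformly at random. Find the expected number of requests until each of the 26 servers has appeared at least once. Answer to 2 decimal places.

The wait to go from k to k+1 distinct servers is geometric with mean 26/(26-k).
E[T] = 26/26 + 26/25 + 26/24 + ... + 26/2 + 26/1 = 26·H_{26}.
H_{26} = 3.854, so E[T] = 100.215.

100.21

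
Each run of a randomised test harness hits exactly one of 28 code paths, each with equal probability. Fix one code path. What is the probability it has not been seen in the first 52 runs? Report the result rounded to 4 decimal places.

0.1509

Each run misses the fixed code path with probability (28-1)/28 = 27/28, independently.
P(still missing after 52) = (27/28)^52 = 0.15090.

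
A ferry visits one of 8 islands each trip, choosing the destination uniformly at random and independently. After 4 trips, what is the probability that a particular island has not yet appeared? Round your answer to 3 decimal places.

0.586

Each trip misses the fixed island with probability (8-1)/8 = 7/8, independently.
P(still missing after 4) = (7/8)^4 = 0.5862.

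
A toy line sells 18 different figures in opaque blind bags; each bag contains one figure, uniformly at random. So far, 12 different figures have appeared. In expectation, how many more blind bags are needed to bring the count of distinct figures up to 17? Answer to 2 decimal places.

The wait to go from k to k+1 distinct figures is geometric with mean 18/(18-k).
Sum over k = 12,...,16: E = 18/6 + 18/5 + 18/4 + 18/3 + 18/2 = 26.100.

26.10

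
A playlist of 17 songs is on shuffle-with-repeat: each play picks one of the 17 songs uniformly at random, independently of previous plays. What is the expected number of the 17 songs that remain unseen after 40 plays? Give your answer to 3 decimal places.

1.504

For each song, P(unseen after 40) = (16/17)^40 = 0.0885.
By linearity of expectation, E[unseen] = 17·(16/17)^40 = 1.5042.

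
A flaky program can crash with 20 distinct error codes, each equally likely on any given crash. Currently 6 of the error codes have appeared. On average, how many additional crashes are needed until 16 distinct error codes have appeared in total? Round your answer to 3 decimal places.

23.365

From k distinct to k+1 distinct takes on average 20/(20-k) crashes.
Sum over k = 6,...,15: E = 20/14 + 20/13 + 20/12 + ... + 20/6 + 20/5 = 23.3646.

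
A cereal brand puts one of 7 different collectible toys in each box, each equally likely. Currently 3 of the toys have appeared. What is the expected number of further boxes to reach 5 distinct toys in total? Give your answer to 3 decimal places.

4.083

The wait to go from k to k+1 distinct toys is geometric with mean 7/(7-k).
Sum over k = 3,...,4: E = 7/4 + 7/3 = 4.0833.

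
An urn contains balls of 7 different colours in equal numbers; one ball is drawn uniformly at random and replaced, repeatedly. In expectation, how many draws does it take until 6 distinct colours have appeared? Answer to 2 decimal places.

11.15

With k distinct colours already seen, the next new one arrives after an expected 7/(7-k) draws.
Sum over k = 0,...,5: E = 7/7 + 7/6 + 7/5 + 7/4 + 7/3 + 7/2 = 11.150.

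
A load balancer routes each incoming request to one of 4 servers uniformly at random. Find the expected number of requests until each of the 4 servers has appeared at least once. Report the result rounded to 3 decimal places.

8.333

Split into phases: going from k distinct to k+1 distinct takes on average 4/(4-k) requests.
E[T] = 4/4 + 4/3 + 4/2 + 4/1 = 4·H_{4}.
H_{4} = 2.0833, so E[T] = 8.3333.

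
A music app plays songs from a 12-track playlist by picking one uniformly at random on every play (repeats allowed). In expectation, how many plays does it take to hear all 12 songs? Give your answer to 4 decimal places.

37.2385

Split into phases: going from k distinct to k+1 distinct takes on average 12/(12-k) plays.
E[T] = 12/12 + 12/11 + 12/10 + ... + 12/2 + 12/1 = 12·H_{12}.
H_{12} = 3.10321, so E[T] = 37.23853.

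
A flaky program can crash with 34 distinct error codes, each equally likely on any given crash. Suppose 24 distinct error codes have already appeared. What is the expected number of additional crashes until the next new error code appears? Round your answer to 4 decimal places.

Each crash yields a new error code with probability (34-24)/34 = 10/34, so the wait is geometric with mean 34/10.
E = 34/10 = 3.40000.

3.4000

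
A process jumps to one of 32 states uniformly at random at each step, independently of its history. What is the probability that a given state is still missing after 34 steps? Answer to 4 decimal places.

0.3398

Each step misses the fixed state with probability (32-1)/32 = 31/32, independently.
P(still missing after 34) = (31/32)^34 = 0.33978.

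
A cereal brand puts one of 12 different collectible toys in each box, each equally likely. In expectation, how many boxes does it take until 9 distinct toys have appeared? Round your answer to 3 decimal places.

Going from k to k+1 distinct takes a geometric number of boxes with mean 12/(12-k).
Sum over k = 0,...,8: E = 12/12 + 12/11 + 12/10 + ... + 12/5 + 12/4 = 15.2385.

15.239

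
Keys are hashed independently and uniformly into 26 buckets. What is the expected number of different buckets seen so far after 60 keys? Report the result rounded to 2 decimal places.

For each bucket, P(seen in 60 keys) = 1 - (25/26)^60 = 0.905.
By linearity of expectation, E[distinct seen] = 26·(1 - (25/26)^60) = 23.528.

23.53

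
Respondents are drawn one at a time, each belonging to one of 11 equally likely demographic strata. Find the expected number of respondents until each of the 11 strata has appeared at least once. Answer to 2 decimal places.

33.22

The wait to go from k to k+1 distinct strata is geometric with mean 11/(11-k).
E[T] = 11/11 + 11/10 + 11/9 + ... + 11/2 + 11/1 = 11·H_{11}.
H_{11} = 3.020, so E[T] = 33.219.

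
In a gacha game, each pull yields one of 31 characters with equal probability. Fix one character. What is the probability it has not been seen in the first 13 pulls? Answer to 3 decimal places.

0.653

Each pull misses the fixed character with probability (31-1)/31 = 30/31, independently.
P(still missing after 13) = (30/31)^13 = 0.6529.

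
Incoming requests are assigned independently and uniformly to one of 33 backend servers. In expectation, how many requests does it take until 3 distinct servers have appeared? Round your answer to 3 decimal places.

3.096

Going from k to k+1 distinct takes a geometric number of requests with mean 33/(33-k).
Sum over k = 0,...,2: E = 33/33 + 33/32 + 33/31 = 3.0958.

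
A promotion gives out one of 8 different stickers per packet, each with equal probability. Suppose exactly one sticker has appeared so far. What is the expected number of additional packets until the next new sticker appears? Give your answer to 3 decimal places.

1.143

Each packet yields a new sticker with probability (8-1)/8 = 7/8, so the wait is geometric with mean 8/7.
E = 8/7 = 1.1429.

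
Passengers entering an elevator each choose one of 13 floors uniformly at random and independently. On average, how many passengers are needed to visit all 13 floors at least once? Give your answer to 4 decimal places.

41.3417

Split into phases: going from k distinct to k+1 distinct takes on average 13/(13-k) passengers.
E[T] = 13/13 + 13/12 + 13/11 + ... + 13/2 + 13/1 = 13·H_{13}.
H_{13} = 3.18013, so E[T] = 41.34174.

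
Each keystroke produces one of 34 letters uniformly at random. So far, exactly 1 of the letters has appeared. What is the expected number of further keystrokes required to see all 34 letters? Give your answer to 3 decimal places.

139.019

The wait to go from k to k+1 distinct letters is geometric with mean 34/(34-k).
Sum over k = 1,...,33: E = 34/33 + 34/32 + 34/31 + ... + 34/2 + 34/1 = 139.0191.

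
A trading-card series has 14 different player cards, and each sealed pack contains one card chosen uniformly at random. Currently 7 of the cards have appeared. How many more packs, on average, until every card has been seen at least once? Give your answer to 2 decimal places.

The wait to go from k to k+1 distinct cards is geometric with mean 14/(14-k).
Sum over k = 7,...,13: E = 14/7 + 14/6 + 14/5 + ... + 14/2 + 14/1 = 36.300.

36.30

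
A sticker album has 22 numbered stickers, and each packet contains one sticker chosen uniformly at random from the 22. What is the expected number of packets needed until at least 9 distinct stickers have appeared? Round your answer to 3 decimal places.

Going from k to k+1 distinct takes a geometric number of packets with mean 22/(22-k).
Sum over k = 0,...,8: E = 22/22 + 22/21 + 22/20 + ... + 22/15 + 22/14 = 11.2349.

11.235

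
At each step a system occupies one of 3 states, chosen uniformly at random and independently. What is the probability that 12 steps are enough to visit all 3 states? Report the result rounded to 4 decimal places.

0.9769

By inclusion–exclusion over which states are missing,
P(all seen) = Σ_{j=0}^{3} (-1)^j C(3,j)((3-j)/3)^12
= 1.00000 - 0.02312 + 0.00001 - 0.00000
= 0.97688.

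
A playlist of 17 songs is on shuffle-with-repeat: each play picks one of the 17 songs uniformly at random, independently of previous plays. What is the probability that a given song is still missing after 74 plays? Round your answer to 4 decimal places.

0.0113

Each play misses the fixed song with probability (17-1)/17 = 16/17, independently.
P(still missing after 74) = (16/17)^74 = 0.01126.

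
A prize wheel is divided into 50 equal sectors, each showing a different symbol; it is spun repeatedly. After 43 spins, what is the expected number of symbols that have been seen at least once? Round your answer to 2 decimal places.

29.03

For each symbol, P(seen in 43 spins) = 1 - (49/50)^43 = 0.581.
By linearity of expectation, E[distinct seen] = 50·(1 - (49/50)^43) = 29.026.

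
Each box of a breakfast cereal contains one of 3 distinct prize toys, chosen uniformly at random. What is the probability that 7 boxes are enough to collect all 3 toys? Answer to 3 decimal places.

By inclusion–exclusion over which toys are missing,
P(all seen) = Σ_{j=0}^{3} (-1)^j C(3,j)((3-j)/3)^7
= 1.0000 - 0.1756 + 0.0014 - 0.0000
= 0.8258.

0.826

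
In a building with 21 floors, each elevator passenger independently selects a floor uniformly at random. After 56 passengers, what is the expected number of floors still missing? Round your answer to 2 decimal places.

For each floor, P(unseen after 56) = (20/21)^56 = 0.065.
By linearity of expectation, E[unseen] = 21·(20/21)^56 = 1.367.

1.37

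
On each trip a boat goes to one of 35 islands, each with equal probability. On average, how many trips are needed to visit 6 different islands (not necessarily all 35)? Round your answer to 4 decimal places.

With k distinct islands already seen, the next new one arrives after an expected 35/(35-k) trips.
Sum over k = 0,...,5: E = 35/35 + 35/34 + 35/33 + 35/32 + 35/31 + 35/30 = 6.47947.

6.4795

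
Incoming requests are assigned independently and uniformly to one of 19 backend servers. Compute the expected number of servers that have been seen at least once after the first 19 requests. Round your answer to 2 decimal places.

12.20

For each server, P(seen in 19 requests) = 1 - (18/19)^19 = 0.642.
By linearity of expectation, E[distinct seen] = 19·(1 - (18/19)^19) = 12.198.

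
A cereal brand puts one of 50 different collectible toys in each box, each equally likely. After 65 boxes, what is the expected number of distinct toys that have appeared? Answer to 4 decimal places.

For each toy, P(seen in 65 boxes) = 1 - (49/50)^65 = 0.73104.
By linearity of expectation, E[distinct seen] = 50·(1 - (49/50)^65) = 36.55178.

36.5518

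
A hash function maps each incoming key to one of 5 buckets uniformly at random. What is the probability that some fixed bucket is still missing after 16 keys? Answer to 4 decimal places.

0.0281

On each key the fixed bucket fails to appear with probability 4/5.
P(still missing after 16) = (4/5)^16 = 0.02815.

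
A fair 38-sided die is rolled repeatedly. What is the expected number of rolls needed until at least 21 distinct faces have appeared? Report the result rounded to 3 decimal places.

29.957

Going from k to k+1 distinct takes a geometric number of rolls with mean 38/(38-k).
Sum over k = 0,...,20: E = 38/38 + 38/37 + 38/36 + ... + 38/19 + 38/18 = 29.9573.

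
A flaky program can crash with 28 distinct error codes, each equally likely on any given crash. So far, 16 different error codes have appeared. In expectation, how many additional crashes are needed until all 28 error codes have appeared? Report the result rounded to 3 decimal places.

86.890

With k distinct error codes already seen, the next new one takes an expected 28/(28-k) crashes.
Sum over k = 16,...,27: E = 28/12 + 28/11 + 28/10 + ... + 28/2 + 28/1 = 86.8899.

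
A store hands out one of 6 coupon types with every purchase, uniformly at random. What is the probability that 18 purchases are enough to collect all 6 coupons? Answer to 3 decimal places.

0.785

By inclusion–exclusion over which coupons are missing,
P(all seen) = Σ_{j=0}^{6} (-1)^j C(6,j)((6-j)/6)^18
= 1.0000 - 0.2254 + 0.0101 - 0.0001 + 0.0000 - 0.0000 + 0.0000
= 0.7847.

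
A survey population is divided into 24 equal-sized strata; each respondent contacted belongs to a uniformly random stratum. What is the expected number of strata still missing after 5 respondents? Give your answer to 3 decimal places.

19.400

For each stratum, P(unseen after 5) = (23/24)^5 = 0.8083.
By linearity of expectation, E[unseen] = 24·(23/24)^5 = 19.3997.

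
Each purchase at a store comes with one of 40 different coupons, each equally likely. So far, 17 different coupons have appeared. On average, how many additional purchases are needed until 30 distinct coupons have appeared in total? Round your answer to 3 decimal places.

With k distinct coupons already seen, the next new one takes an expected 40/(40-k) purchases.
Sum over k = 17,...,29: E = 40/23 + 40/22 + 40/21 + ... + 40/12 + 40/11 = 32.2129.

32.213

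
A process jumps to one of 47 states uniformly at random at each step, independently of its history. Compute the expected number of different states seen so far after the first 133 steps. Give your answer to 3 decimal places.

For each state, P(seen in 133 steps) = 1 - (46/47)^133 = 0.9427.
By linearity of expectation, E[distinct seen] = 47·(1 - (46/47)^133) = 44.3092.

44.309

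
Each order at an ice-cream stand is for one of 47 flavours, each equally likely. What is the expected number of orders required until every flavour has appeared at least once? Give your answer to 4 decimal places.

The wait to go from k to k+1 distinct flavours is geometric with mean 47/(47-k).
E[T] = 47/47 + 47/46 + 47/45 + ... + 47/2 + 47/1 = 47·H_{47}.
H_{47} = 4.43796, so E[T] = 208.58430.

208.5843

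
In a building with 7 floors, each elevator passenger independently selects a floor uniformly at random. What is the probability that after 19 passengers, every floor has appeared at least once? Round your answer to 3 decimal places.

0.660

Let A_i be the event that floor i is missing after 19 passengers. By inclusion–exclusion on the A_i,
P(all seen) = Σ_{j=0}^{7} (-1)^j C(7,j)((7-j)/7)^19
= 1.0000 - 0.3742 + 0.0351 - 0.0008 + 0.0000 - 0.0000 + 0.0000 - 0.0000
= 0.6601.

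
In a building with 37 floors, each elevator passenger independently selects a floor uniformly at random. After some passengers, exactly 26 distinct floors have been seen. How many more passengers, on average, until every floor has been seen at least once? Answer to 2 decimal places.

From k distinct to k+1 distinct takes on average 37/(37-k) passengers.
Sum over k = 26,...,36: E = 37/11 + 37/10 + 37/9 + ... + 37/2 + 37/1 = 111.735.

111.74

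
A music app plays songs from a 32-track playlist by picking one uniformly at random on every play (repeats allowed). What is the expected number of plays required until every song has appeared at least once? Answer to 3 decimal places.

The wait to go from k to k+1 distinct songs is geometric with mean 32/(32-k).
E[T] = 32/32 + 32/31 + 32/30 + ... + 32/2 + 32/1 = 32·H_{32}.
H_{32} = 4.0585, so E[T] = 129.8718.

129.872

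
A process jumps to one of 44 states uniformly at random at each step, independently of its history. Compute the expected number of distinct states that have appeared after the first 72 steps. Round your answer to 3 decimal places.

For each state, P(seen in 72 steps) = 1 - (43/44)^72 = 0.8090.
By linearity of expectation, E[distinct seen] = 44·(1 - (43/44)^72) = 35.5940.

35.594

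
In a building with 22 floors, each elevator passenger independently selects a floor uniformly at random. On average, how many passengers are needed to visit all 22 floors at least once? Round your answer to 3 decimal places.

Split into phases: going from k distinct to k+1 distinct takes on average 22/(22-k) passengers.
E[T] = 22/22 + 22/21 + 22/20 + ... + 22/2 + 22/1 = 22·H_{22}.
H_{22} = 3.6908, so E[T] = 81.1979.

81.198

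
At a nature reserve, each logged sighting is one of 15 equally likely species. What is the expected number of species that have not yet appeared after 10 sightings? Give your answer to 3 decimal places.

For each species, P(unseen after 10) = (14/15)^10 = 0.5016.
By linearity of expectation, E[unseen] = 15·(14/15)^10 = 7.5242.

7.524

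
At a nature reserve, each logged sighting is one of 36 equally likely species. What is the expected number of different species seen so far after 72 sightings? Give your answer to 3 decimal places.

For each species, P(seen in 72 sightings) = 1 - (35/36)^72 = 0.8684.
By linearity of expectation, E[distinct seen] = 36·(1 - (35/36)^72) = 31.2639.

31.264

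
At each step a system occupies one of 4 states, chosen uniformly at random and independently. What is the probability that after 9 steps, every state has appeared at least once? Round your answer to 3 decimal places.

By inclusion–exclusion over which states are missing,
P(all seen) = Σ_{j=0}^{4} (-1)^j C(4,j)((4-j)/4)^9
= 1.0000 - 0.3003 + 0.0117 - 0.0000 + 0.0000
= 0.7114.

0.711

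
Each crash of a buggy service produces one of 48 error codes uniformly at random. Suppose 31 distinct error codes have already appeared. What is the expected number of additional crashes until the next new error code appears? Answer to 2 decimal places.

2.82

Each crash yields a new error code with probability (48-31)/48 = 17/48, so the wait is geometric with mean 48/17.
E = 48/17 = 2.824.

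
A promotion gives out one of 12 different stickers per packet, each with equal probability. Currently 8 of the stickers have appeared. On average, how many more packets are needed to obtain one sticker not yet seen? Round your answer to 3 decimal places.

Each packet yields a new sticker with probability (12-8)/12 = 4/12, so the wait is geometric with mean 12/4.
E = 12/4 = 3.0000.

3.000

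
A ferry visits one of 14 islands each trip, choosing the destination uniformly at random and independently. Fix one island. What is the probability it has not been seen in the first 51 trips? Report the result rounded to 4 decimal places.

0.0228

On each trip the fixed island fails to appear with probability 13/14.
P(still missing after 51) = (13/14)^51 = 0.02283.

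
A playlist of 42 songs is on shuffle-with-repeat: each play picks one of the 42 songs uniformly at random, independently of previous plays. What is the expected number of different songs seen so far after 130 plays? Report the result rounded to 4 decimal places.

For each song, P(seen in 130 plays) = 1 - (41/42)^130 = 0.95640.
By linearity of expectation, E[distinct seen] = 42·(1 - (41/42)^130) = 40.16877.

40.1688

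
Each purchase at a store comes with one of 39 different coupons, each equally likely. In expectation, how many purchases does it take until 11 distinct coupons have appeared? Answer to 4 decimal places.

With k distinct coupons already seen, the next new one arrives after an expected 39/(39-k) purchases.
Sum over k = 0,...,10: E = 39/39 + 39/38 + 39/37 + ... + 39/30 + 39/29 = 12.72851.

12.7285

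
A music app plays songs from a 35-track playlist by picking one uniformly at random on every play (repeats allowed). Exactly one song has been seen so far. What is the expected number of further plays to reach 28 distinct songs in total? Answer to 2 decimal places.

53.39

The wait to go from k to k+1 distinct songs is geometric with mean 35/(35-k).
Sum over k = 1,...,27: E = 35/34 + 35/33 + 35/32 + ... + 35/9 + 35/8 = 53.387.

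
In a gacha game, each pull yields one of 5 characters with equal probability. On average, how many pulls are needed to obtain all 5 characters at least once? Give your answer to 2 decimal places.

The wait to go from k to k+1 distinct characters is geometric with mean 5/(5-k).
E[T] = 5/5 + 5/4 + 5/3 + 5/2 + 5/1 = 5·H_{5}.
H_{5} = 2.283, so E[T] = 11.417.

11.42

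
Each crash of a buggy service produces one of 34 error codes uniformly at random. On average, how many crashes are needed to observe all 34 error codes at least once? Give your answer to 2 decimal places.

140.02

Split into phases: going from k distinct to k+1 distinct takes on average 34/(34-k) crashes.
E[T] = 34/34 + 34/33 + 34/32 + ... + 34/2 + 34/1 = 34·H_{34}.
H_{34} = 4.118, so E[T] = 140.019.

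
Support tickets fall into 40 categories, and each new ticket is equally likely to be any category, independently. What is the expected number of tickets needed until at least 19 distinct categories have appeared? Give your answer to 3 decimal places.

25.327

With k distinct categories already seen, the next new one arrives after an expected 40/(40-k) tickets.
Sum over k = 0,...,18: E = 40/40 + 40/39 + 40/38 + ... + 40/23 + 40/22 = 25.3274.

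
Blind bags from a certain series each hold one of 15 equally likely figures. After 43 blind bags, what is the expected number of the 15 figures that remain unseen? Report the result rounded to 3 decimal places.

0.772

For each figure, P(unseen after 43) = (14/15)^43 = 0.0515.
By linearity of expectation, E[unseen] = 15·(14/15)^43 = 0.7721.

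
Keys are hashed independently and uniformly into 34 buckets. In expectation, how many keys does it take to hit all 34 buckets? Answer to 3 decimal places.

140.019

After k distinct buckets have appeared, the next key gives a new one with probability (34-k)/34, so the expected wait for the (k+1)-th is 34/(34-k).
E[T] = 34/34 + 34/33 + 34/32 + ... + 34/2 + 34/1 = 34·H_{34}.
H_{34} = 4.1182, so E[T] = 140.0191.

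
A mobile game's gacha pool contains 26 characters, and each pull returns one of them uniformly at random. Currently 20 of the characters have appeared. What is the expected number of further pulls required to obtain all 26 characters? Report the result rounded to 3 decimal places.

The wait to go from k to k+1 distinct characters is geometric with mean 26/(26-k).
Sum over k = 20,...,25: E = 26/6 + 26/5 + 26/4 + 26/3 + 26/2 + 26/1 = 63.7000.

63.700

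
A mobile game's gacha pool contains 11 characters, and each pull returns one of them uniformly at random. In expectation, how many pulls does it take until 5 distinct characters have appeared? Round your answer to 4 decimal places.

6.2687

With k distinct characters already seen, the next new one arrives after an expected 11/(11-k) pulls.
Sum over k = 0,...,4: E = 11/11 + 11/10 + 11/9 + 11/8 + 11/7 = 6.26865.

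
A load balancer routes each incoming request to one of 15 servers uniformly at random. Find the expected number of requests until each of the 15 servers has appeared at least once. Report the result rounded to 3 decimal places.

49.773

Split into phases: going from k distinct to k+1 distinct takes on average 15/(15-k) requests.
E[T] = 15/15 + 15/14 + 15/13 + ... + 15/2 + 15/1 = 15·H_{15}.
H_{15} = 3.3182, so E[T] = 49.7734.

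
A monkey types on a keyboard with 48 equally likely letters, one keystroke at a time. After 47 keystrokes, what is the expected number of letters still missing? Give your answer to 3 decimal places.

17.844

For each letter, P(unseen after 47) = (47/48)^47 = 0.3718.
By linearity of expectation, E[unseen] = 48·(47/48)^47 = 17.8444.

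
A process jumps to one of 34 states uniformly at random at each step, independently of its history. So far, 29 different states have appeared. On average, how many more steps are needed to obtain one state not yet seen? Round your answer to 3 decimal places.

Each step yields a new state with probability (34-29)/34 = 5/34, so the wait is geometric with mean 34/5.
E = 34/5 = 6.8000.

6.800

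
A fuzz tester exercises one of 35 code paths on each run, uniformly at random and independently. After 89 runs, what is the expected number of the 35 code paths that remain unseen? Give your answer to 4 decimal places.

For each code path, P(unseen after 89) = (34/35)^89 = 0.07578.
By linearity of expectation, E[unseen] = 35·(34/35)^89 = 2.65238.

2.6524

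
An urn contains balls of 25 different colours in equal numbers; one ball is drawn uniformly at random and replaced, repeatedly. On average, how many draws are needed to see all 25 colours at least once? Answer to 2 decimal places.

Split into phases: going from k distinct to k+1 distinct takes on average 25/(25-k) draws.
E[T] = 25/25 + 25/24 + 25/23 + ... + 25/2 + 25/1 = 25·H_{25}.
H_{25} = 3.816, so E[T] = 95.399.

95.40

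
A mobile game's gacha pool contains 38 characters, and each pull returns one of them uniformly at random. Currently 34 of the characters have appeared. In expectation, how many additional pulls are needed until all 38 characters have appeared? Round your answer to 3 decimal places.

The wait to go from k to k+1 distinct characters is geometric with mean 38/(38-k).
Sum over k = 34,...,37: E = 38/4 + 38/3 + 38/2 + 38/1 = 79.1667.

79.167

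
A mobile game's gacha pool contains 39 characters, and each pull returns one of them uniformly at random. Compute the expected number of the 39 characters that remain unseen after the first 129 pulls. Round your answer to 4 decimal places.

1.3671

For each character, P(unseen after 129) = (38/39)^129 = 0.03505.
By linearity of expectation, E[unseen] = 39·(38/39)^129 = 1.36714.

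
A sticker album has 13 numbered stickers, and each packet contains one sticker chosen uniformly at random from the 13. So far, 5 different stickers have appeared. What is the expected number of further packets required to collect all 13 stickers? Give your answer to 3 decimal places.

With k distinct stickers already seen, the next new one takes an expected 13/(13-k) packets.
Sum over k = 5,...,12: E = 13/8 + 13/7 + 13/6 + ... + 13/2 + 13/1 = 35.3321.

35.332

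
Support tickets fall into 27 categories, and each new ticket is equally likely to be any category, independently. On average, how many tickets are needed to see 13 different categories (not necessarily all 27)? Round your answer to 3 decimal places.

17.277

Going from k to k+1 distinct takes a geometric number of tickets with mean 27/(27-k).
Sum over k = 0,...,12: E = 27/27 + 27/26 + 27/25 + ... + 27/16 + 27/15 = 17.2771.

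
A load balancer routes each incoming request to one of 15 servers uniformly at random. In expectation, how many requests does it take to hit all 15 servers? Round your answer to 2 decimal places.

49.77

Split into phases: going from k distinct to k+1 distinct takes on average 15/(15-k) requests.
E[T] = 15/15 + 15/14 + 15/13 + ... + 15/2 + 15/1 = 15·H_{15}.
H_{15} = 3.318, so E[T] = 49.773.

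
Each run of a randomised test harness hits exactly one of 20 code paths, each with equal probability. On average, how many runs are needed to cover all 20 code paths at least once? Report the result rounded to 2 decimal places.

71.95

After k distinct code paths have appeared, the next run gives a new one with probability (20-k)/20, so the expected wait for the (k+1)-th is 20/(20-k).
E[T] = 20/20 + 20/19 + 20/18 + ... + 20/2 + 20/1 = 20·H_{20}.
H_{20} = 3.598, so E[T] = 71.955.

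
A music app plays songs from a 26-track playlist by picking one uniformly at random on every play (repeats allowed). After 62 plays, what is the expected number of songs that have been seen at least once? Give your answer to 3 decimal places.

For each song, P(seen in 62 plays) = 1 - (25/26)^62 = 0.9121.
By linearity of expectation, E[distinct seen] = 26·(1 - (25/26)^62) = 23.7149.

23.715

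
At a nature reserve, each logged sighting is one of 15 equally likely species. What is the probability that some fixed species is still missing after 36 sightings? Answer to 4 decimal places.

On each sighting the fixed species fails to appear with probability 14/15.
P(still missing after 36) = (14/15)^36 = 0.08343.

0.0834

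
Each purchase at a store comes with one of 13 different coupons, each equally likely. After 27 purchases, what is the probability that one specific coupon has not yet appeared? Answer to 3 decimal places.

Each purchase misses the fixed coupon with probability (13-1)/13 = 12/13, independently.
P(still missing after 27) = (12/13)^27 = 0.1152.

0.115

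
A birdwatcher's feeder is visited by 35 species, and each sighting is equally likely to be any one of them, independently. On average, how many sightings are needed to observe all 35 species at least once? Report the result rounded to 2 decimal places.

145.14

Split into phases: going from k distinct to k+1 distinct takes on average 35/(35-k) sightings.
E[T] = 35/35 + 35/34 + 35/33 + ... + 35/2 + 35/1 = 35·H_{35}.
H_{35} = 4.147, so E[T] = 145.137.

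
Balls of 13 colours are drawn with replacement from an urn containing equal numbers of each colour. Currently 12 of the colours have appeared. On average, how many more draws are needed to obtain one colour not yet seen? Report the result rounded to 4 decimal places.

The number of draws until the next new colour is geometric with success probability 1/13, so its mean is 13/1.
E = 13/1 = 13.00000.

13.0000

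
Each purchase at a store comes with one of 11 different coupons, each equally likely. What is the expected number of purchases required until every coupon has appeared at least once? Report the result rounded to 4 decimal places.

Split into phases: going from k distinct to k+1 distinct takes on average 11/(11-k) purchases.
E[T] = 11/11 + 11/10 + 11/9 + ... + 11/2 + 11/1 = 11·H_{11}.
H_{11} = 3.01988, so E[T] = 33.21865.

33.2187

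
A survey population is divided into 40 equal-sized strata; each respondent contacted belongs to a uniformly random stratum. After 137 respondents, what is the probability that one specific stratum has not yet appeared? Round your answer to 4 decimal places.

0.0312

Each respondent misses the fixed stratum with probability (40-1)/40 = 39/40, independently.
P(still missing after 137) = (39/40)^137 = 0.03116.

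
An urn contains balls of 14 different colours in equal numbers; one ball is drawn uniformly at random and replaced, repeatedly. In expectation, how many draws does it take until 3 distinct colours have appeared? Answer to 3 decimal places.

With k distinct colours already seen, the next new one arrives after an expected 14/(14-k) draws.
Sum over k = 0,...,2: E = 14/14 + 14/13 + 14/12 = 3.2436.

3.244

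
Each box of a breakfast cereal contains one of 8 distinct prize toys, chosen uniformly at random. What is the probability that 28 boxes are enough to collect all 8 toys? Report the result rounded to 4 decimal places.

By inclusion–exclusion over which toys are missing,
P(all seen) = Σ_{j=0}^{8} (-1)^j C(8,j)((8-j)/8)^28
= 1.00000 - 0.19025 + 0.00889 - 0.00011 + 0.00000 - 0.00000 + 0.00000 - 0.00000 + 0.00000
= 0.81854.

0.8185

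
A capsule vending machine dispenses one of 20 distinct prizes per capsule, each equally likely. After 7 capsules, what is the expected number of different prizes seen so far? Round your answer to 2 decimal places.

For each prize, P(seen in 7 capsules) = 1 - (19/20)^7 = 0.302.
By linearity of expectation, E[distinct seen] = 20·(1 - (19/20)^7) = 6.033.

6.03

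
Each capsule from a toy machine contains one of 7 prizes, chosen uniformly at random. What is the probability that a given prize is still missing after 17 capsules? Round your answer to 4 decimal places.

Each capsule misses the fixed prize with probability (7-1)/7 = 6/7, independently.
P(still missing after 17) = (6/7)^17 = 0.07276.

0.0728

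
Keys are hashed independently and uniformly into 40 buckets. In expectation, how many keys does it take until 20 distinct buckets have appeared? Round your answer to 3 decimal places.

Going from k to k+1 distinct takes a geometric number of keys with mean 40/(40-k).
Sum over k = 0,...,19: E = 40/40 + 40/39 + 40/38 + ... + 40/22 + 40/21 = 27.2321.

27.232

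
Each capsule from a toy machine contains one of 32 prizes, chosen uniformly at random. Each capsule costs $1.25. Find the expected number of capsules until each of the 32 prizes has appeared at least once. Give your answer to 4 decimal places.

After k distinct prizes have appeared, the next capsule gives a new one with probability (32-k)/32, so the expected wait for the (k+1)-th is 32/(32-k).
E[T] = 32/32 + 32/31 + 32/30 + ... + 32/2 + 32/1 = 32·H_{32}.
H_{32} = 4.05850, so E[T] = 129.87185.

129.8718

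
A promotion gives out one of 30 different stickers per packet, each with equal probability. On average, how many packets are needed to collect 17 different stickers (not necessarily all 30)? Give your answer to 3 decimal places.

24.446

With k distinct stickers already seen, the next new one arrives after an expected 30/(30-k) packets.
Sum over k = 0,...,16: E = 30/30 + 30/29 + 30/28 + ... + 30/15 + 30/14 = 24.4456.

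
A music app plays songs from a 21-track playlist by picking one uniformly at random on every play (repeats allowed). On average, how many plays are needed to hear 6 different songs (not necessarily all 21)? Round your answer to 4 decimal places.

6.8697

With k distinct songs already seen, the next new one arrives after an expected 21/(21-k) plays.
Sum over k = 0,...,5: E = 21/21 + 21/20 + 21/19 + 21/18 + 21/17 + 21/16 = 6.86972.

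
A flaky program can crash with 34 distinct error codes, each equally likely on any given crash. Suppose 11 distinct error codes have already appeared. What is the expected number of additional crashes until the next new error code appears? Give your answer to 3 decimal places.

1.478

Each crash yields a new error code with probability (34-11)/34 = 23/34, so the wait is geometric with mean 34/23.
E = 34/23 = 1.4783.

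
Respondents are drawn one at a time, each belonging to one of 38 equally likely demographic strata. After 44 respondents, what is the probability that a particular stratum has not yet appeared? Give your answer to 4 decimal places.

On each respondent the fixed stratum fails to appear with probability 37/38.
P(still missing after 44) = (37/38)^44 = 0.30931.

0.3093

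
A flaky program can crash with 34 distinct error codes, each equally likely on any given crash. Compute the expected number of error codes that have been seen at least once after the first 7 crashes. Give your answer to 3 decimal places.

For each error code, P(seen in 7 crashes) = 1 - (33/34)^7 = 0.1886.
By linearity of expectation, E[distinct seen] = 34·(1 - (33/34)^7) = 6.4118.

6.412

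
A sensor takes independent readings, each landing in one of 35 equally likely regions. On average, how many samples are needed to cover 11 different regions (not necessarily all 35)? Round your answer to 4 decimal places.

Going from k to k+1 distinct takes a geometric number of samples with mean 35/(35-k).
Sum over k = 0,...,10: E = 35/35 + 35/34 + 35/33 + ... + 35/26 + 35/25 = 12.97881.

12.9788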